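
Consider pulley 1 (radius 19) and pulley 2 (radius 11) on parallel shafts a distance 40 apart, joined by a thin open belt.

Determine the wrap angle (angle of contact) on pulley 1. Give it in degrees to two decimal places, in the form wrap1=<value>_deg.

open belt: β = asin((r2−r1)/C) = asin(-8/40) = -11.5370°
wrap1 = π − 2β = 203.0739°
wrap2 = π + 2β = 156.9261°

wrap1=203.07_deg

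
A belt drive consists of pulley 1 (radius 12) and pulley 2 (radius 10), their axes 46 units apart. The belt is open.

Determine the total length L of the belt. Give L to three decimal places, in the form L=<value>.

L=161.202

open belt: β = asin((r2−r1)/C) = asin(-2/46) = -2.4919°
wrap1 = π − 2β = 184.9838°
wrap2 = π + 2β = 175.0162°
tangent length = C·cosβ = 45.9565
L = r1·wrap1 + r2·wrap2 + 2·C·cosβ = 12·3.2286 + 10·3.0546 + 2·45.9565 = 161.2020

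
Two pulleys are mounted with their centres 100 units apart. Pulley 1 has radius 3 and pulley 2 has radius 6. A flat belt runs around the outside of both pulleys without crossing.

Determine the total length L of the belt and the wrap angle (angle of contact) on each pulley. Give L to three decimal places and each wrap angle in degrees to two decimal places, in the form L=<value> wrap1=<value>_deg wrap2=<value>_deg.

open belt: β = asin((r2−r1)/C) = asin(3/100) = 1.7191°
wrap1 = π − 2β = 176.5617°
wrap2 = π + 2β = 183.4383°
tangent length = C·cosβ = 99.9550
L = r1·wrap1 + r2·wrap2 + 2·C·cosβ = 3·3.0816 + 6·3.2016 + 2·99.9550 = 228.3643

L=228.364 wrap1=176.56_deg wrap2=183.44_deg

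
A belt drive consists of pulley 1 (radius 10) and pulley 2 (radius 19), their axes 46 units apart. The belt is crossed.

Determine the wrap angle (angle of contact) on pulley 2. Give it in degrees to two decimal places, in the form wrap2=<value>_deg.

crossed belt: β = asin((r1+r2)/C) = asin(29/46) = 39.0822°
wrap1 = wrap2 = π + 2β = 258.1644°

wrap2=258.16_deg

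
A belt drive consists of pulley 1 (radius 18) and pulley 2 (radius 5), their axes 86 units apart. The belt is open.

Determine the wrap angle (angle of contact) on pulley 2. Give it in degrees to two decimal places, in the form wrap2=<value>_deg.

open belt: β = asin((r2−r1)/C) = asin(-13/86) = -8.6943°
wrap1 = π − 2β = 197.3886°
wrap2 = π + 2β = 162.6114°

wrap2=162.61_deg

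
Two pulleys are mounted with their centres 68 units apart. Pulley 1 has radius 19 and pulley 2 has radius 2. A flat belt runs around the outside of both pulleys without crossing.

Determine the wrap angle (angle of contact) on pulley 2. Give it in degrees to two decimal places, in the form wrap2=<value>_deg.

wrap2=151.04_deg

open belt: β = asin((r2−r1)/C) = asin(-17/68) = -14.4775°
wrap1 = π − 2β = 208.9550°
wrap2 = π + 2β = 151.0450°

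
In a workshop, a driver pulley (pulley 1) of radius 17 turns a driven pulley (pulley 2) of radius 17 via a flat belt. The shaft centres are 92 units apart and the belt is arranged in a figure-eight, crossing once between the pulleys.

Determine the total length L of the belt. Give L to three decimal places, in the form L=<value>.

L=303.529

crossed belt: β = asin((r1+r2)/C) = asin(34/92) = 21.6888°
wrap1 = wrap2 = π + 2β = 223.3776°
tangent length = C·cosβ = 85.4868
L = (r1+r2)·wrap + 2·C·cosβ = 34·3.8987 + 2·85.4868 = 303.5286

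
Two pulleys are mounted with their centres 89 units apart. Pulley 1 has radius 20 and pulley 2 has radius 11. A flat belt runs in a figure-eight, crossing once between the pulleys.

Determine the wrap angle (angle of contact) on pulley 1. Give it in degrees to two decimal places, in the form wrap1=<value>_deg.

wrap1=220.77_deg

crossed belt: β = asin((r1+r2)/C) = asin(31/89) = 20.3843°
wrap1 = wrap2 = π + 2β = 220.7685°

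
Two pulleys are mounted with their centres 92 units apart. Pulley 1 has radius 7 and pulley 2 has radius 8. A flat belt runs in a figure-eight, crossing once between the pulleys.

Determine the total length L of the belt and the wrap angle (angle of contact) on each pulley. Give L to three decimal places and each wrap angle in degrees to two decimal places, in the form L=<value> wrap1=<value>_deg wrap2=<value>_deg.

crossed belt: β = asin((r1+r2)/C) = asin(15/92) = 9.3836°
wrap1 = wrap2 = π + 2β = 198.7672°
tangent length = C·cosβ = 90.7689
L = (r1+r2)·wrap + 2·C·cosβ = 15·3.4691 + 2·90.7689 = 233.5750

L=233.575 wrap1=198.77_deg wrap2=198.77_deg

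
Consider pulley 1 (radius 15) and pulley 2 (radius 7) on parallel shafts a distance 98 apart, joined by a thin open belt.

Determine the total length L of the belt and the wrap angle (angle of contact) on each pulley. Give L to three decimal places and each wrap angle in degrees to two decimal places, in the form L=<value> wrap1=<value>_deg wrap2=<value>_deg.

open belt: β = asin((r2−r1)/C) = asin(-8/98) = -4.6824°
wrap1 = π − 2β = 189.3648°
wrap2 = π + 2β = 170.6352°
tangent length = C·cosβ = 97.6729
L = r1·wrap1 + r2·wrap2 + 2·C·cosβ = 15·3.3050 + 7·2.9781 + 2·97.6729 = 265.7685

L=265.768 wrap1=189.36_deg wrap2=170.64_deg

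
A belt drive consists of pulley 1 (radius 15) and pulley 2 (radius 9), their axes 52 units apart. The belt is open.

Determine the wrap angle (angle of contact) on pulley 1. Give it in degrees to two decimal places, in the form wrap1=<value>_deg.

wrap1=193.25_deg

open belt: β = asin((r2−r1)/C) = asin(-6/52) = -6.6258°
wrap1 = π − 2β = 193.2516°
wrap2 = π + 2β = 166.7484°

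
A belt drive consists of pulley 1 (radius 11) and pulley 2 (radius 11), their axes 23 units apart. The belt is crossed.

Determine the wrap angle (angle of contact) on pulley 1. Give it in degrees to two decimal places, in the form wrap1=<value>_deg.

crossed belt: β = asin((r1+r2)/C) = asin(22/23) = 73.0426°
wrap1 = wrap2 = π + 2β = 326.0851°

wrap1=326.09_deg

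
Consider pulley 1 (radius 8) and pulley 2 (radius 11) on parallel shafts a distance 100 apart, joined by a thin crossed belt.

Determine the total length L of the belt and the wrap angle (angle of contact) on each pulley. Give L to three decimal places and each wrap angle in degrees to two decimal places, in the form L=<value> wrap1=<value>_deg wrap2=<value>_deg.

L=263.311 wrap1=201.91_deg wrap2=201.91_deg

crossed belt: β = asin((r1+r2)/C) = asin(19/100) = 10.9528°
wrap1 = wrap2 = π + 2β = 201.9056°
tangent length = C·cosβ = 98.1784
L = (r1+r2)·wrap + 2·C·cosβ = 19·3.5239 + 2·98.1784 = 263.3112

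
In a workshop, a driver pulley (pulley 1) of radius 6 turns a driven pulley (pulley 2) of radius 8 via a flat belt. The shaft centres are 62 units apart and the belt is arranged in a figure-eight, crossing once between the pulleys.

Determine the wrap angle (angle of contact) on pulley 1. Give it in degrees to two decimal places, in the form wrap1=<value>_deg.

crossed belt: β = asin((r1+r2)/C) = asin(14/62) = 13.0503°
wrap1 = wrap2 = π + 2β = 206.1006°

wrap1=206.10_deg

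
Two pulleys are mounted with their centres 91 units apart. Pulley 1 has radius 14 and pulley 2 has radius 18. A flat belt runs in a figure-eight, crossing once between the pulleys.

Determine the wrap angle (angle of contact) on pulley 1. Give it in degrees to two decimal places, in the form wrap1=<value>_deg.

crossed belt: β = asin((r1+r2)/C) = asin(32/91) = 20.5882°
wrap1 = wrap2 = π + 2β = 221.1763°

wrap1=221.18_deg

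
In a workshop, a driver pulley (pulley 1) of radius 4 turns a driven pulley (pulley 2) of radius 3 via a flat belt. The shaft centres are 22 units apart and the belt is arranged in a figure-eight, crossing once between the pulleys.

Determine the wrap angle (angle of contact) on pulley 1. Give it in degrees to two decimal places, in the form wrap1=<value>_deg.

wrap1=217.11_deg

crossed belt: β = asin((r1+r2)/C) = asin(7/22) = 18.5530°
wrap1 = wrap2 = π + 2β = 217.1060°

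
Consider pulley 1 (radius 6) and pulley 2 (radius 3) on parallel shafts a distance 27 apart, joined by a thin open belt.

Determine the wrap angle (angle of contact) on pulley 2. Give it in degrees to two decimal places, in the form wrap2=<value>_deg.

wrap2=167.24_deg

open belt: β = asin((r2−r1)/C) = asin(-3/27) = -6.3794°
wrap1 = π − 2β = 192.7587°
wrap2 = π + 2β = 167.2413°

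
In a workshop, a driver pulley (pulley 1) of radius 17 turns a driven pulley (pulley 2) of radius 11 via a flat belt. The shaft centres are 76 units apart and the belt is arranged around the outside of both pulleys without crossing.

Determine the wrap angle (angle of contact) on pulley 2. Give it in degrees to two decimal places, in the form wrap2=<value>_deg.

wrap2=170.94_deg

open belt: β = asin((r2−r1)/C) = asin(-6/76) = -4.5281°
wrap1 = π − 2β = 189.0561°
wrap2 = π + 2β = 170.9439°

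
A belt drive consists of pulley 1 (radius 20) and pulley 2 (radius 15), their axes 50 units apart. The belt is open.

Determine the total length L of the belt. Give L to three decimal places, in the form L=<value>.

open belt: β = asin((r2−r1)/C) = asin(-5/50) = -5.7392°
wrap1 = π − 2β = 191.4783°
wrap2 = π + 2β = 168.5217°
tangent length = C·cosβ = 49.7494
L = r1·wrap1 + r2·wrap2 + 2·C·cosβ = 20·3.3419 + 15·2.9413 + 2·49.7494 = 210.4562

L=210.456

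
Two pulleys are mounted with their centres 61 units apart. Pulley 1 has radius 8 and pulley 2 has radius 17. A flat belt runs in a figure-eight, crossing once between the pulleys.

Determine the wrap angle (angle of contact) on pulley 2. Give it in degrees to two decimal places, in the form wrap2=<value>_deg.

wrap2=228.39_deg

crossed belt: β = asin((r1+r2)/C) = asin(25/61) = 24.1945°
wrap1 = wrap2 = π + 2β = 228.3891°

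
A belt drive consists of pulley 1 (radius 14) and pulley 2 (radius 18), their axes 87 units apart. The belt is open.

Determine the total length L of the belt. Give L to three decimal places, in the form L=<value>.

L=274.715

open belt: β = asin((r2−r1)/C) = asin(4/87) = 2.6352°
wrap1 = π − 2β = 174.7296°
wrap2 = π + 2β = 185.2704°
tangent length = C·cosβ = 86.9080
L = r1·wrap1 + r2·wrap2 + 2·C·cosβ = 14·3.0496 + 18·3.2336 + 2·86.9080 = 274.7149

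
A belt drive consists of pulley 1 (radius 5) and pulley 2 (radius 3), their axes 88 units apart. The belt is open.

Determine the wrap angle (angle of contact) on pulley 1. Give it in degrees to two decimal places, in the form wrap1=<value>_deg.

open belt: β = asin((r2−r1)/C) = asin(-2/88) = -1.3023°
wrap1 = π − 2β = 182.6046°
wrap2 = π + 2β = 177.3954°

wrap1=182.60_deg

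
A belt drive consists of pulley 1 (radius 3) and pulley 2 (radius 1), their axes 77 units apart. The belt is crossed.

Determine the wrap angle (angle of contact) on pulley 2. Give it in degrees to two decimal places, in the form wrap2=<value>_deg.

crossed belt: β = asin((r1+r2)/C) = asin(4/77) = 2.9777°
wrap1 = wrap2 = π + 2β = 185.9555°

wrap2=185.96_deg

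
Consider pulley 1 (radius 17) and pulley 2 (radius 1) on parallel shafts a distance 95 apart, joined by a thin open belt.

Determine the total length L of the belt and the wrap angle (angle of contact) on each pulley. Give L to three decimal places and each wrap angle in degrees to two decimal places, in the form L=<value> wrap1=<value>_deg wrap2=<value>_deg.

open belt: β = asin((r2−r1)/C) = asin(-16/95) = -9.6960°
wrap1 = π − 2β = 199.3921°
wrap2 = π + 2β = 160.6079°
tangent length = C·cosβ = 93.6429
L = r1·wrap1 + r2·wrap2 + 2·C·cosβ = 17·3.4800 + 1·2.8031 + 2·93.6429 = 249.2498

L=249.250 wrap1=199.39_deg wrap2=160.61_deg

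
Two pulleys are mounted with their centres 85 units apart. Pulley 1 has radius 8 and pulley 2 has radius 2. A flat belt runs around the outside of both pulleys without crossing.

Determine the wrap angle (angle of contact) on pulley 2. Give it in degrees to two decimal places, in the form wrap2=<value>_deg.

wrap2=171.90_deg

open belt: β = asin((r2−r1)/C) = asin(-6/85) = -4.0478°
wrap1 = π − 2β = 188.0955°
wrap2 = π + 2β = 171.9045°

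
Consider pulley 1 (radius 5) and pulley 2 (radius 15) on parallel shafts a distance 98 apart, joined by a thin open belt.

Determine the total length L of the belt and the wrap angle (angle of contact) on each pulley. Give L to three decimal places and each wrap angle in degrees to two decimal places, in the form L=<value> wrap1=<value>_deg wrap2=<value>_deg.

L=259.853 wrap1=168.29_deg wrap2=191.71_deg

open belt: β = asin((r2−r1)/C) = asin(10/98) = 5.8567°
wrap1 = π − 2β = 168.2866°
wrap2 = π + 2β = 191.7134°
tangent length = C·cosβ = 97.4885
L = r1·wrap1 + r2·wrap2 + 2·C·cosβ = 5·2.9372 + 15·3.3460 + 2·97.4885 = 259.8531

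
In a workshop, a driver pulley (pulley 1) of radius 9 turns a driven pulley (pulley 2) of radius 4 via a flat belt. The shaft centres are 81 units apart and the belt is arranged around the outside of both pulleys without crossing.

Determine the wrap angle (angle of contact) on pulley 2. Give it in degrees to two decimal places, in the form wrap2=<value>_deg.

wrap2=172.92_deg

open belt: β = asin((r2−r1)/C) = asin(-5/81) = -3.5390°
wrap1 = π − 2β = 187.0781°
wrap2 = π + 2β = 172.9219°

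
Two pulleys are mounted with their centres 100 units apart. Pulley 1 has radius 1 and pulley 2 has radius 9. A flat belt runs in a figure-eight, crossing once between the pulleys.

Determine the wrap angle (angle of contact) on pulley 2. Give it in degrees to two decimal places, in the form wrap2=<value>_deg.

wrap2=191.48_deg

crossed belt: β = asin((r1+r2)/C) = asin(10/100) = 5.7392°
wrap1 = wrap2 = π + 2β = 191.4783°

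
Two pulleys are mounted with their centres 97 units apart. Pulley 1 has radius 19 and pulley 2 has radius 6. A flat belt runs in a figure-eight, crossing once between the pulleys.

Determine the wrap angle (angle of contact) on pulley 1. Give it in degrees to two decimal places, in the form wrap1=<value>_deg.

wrap1=209.87_deg

crossed belt: β = asin((r1+r2)/C) = asin(25/97) = 14.9355°
wrap1 = wrap2 = π + 2β = 209.8711°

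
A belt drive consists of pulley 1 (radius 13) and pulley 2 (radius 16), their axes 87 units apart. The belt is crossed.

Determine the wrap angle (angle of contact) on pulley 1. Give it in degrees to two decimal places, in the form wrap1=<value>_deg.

crossed belt: β = asin((r1+r2)/C) = asin(29/87) = 19.4712°
wrap1 = wrap2 = π + 2β = 218.9424°

wrap1=218.94_deg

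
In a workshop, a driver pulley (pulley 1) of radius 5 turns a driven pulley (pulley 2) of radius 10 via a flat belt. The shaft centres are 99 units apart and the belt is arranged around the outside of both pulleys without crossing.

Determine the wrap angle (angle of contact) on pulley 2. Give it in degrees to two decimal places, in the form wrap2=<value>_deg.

wrap2=185.79_deg

open belt: β = asin((r2−r1)/C) = asin(5/99) = 2.8950°
wrap1 = π − 2β = 174.2101°
wrap2 = π + 2β = 185.7899°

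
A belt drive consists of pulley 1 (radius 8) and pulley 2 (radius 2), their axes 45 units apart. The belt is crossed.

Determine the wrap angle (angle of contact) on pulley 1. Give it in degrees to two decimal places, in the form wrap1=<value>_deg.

crossed belt: β = asin((r1+r2)/C) = asin(10/45) = 12.8396°
wrap1 = wrap2 = π + 2β = 205.6792°

wrap1=205.68_deg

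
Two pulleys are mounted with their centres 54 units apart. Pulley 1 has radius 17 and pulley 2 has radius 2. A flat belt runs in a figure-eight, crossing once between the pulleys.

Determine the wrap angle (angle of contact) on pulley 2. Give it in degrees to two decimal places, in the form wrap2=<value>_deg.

wrap2=221.20_deg

crossed belt: β = asin((r1+r2)/C) = asin(19/54) = 20.6006°
wrap1 = wrap2 = π + 2β = 221.2012°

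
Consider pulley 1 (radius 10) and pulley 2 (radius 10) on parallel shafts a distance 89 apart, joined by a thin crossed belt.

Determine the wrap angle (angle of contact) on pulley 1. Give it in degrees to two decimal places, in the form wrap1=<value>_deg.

wrap1=205.97_deg

crossed belt: β = asin((r1+r2)/C) = asin(20/89) = 12.9864°
wrap1 = wrap2 = π + 2β = 205.9727°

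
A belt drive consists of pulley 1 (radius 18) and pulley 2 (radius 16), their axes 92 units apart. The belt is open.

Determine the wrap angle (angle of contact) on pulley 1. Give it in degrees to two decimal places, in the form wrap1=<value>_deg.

wrap1=182.49_deg

open belt: β = asin((r2−r1)/C) = asin(-2/92) = -1.2457°
wrap1 = π − 2β = 182.4913°
wrap2 = π + 2β = 177.5087°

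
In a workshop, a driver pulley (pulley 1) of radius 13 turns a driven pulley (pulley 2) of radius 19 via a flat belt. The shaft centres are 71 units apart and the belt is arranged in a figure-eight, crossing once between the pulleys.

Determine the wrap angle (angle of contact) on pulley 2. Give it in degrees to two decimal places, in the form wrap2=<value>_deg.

wrap2=233.58_deg

crossed belt: β = asin((r1+r2)/C) = asin(32/71) = 26.7889°
wrap1 = wrap2 = π + 2β = 233.5778°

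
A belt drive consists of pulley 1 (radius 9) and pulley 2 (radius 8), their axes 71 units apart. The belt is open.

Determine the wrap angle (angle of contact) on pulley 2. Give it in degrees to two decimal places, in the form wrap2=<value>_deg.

open belt: β = asin((r2−r1)/C) = asin(-1/71) = -0.8070°
wrap1 = π − 2β = 181.6140°
wrap2 = π + 2β = 178.3860°

wrap2=178.39_deg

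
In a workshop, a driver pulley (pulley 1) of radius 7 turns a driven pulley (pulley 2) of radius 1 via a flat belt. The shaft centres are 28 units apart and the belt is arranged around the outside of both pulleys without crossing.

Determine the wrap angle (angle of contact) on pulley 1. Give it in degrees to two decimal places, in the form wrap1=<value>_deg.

wrap1=204.75_deg

open belt: β = asin((r2−r1)/C) = asin(-6/28) = -12.3736°
wrap1 = π − 2β = 204.7473°
wrap2 = π + 2β = 155.2527°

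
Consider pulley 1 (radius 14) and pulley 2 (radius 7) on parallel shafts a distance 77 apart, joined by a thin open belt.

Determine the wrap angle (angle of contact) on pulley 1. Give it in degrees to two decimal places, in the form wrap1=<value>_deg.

wrap1=190.43_deg

open belt: β = asin((r2−r1)/C) = asin(-7/77) = -5.2159°
wrap1 = π − 2β = 190.4318°
wrap2 = π + 2β = 169.5682°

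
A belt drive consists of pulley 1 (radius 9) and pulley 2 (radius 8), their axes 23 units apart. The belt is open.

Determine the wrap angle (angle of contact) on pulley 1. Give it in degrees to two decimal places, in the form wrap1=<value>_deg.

open belt: β = asin((r2−r1)/C) = asin(-1/23) = -2.4919°
wrap1 = π − 2β = 184.9838°
wrap2 = π + 2β = 175.0162°

wrap1=184.98_deg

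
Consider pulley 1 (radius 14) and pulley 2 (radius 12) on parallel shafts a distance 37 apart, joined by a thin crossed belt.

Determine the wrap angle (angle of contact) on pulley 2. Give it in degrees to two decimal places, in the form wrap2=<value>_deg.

wrap2=269.29_deg

crossed belt: β = asin((r1+r2)/C) = asin(26/37) = 44.6442°
wrap1 = wrap2 = π + 2β = 269.2885°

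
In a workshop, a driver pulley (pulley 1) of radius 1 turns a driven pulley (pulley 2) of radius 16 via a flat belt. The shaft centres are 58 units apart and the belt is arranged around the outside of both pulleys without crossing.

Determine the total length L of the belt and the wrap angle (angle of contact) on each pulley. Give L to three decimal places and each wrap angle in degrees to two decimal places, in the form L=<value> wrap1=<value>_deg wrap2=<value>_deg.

L=173.308 wrap1=150.02_deg wrap2=209.98_deg

open belt: β = asin((r2−r1)/C) = asin(15/58) = 14.9882°
wrap1 = π − 2β = 150.0235°
wrap2 = π + 2β = 209.9765°
tangent length = C·cosβ = 56.0268
L = r1·wrap1 + r2·wrap2 + 2·C·cosβ = 1·2.6184 + 16·3.6648 + 2·56.0268 = 173.3085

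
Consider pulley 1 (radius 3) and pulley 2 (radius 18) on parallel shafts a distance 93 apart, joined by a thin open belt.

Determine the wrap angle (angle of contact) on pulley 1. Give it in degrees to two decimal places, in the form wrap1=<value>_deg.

open belt: β = asin((r2−r1)/C) = asin(15/93) = 9.2818°
wrap1 = π − 2β = 161.4364°
wrap2 = π + 2β = 198.5636°

wrap1=161.44_deg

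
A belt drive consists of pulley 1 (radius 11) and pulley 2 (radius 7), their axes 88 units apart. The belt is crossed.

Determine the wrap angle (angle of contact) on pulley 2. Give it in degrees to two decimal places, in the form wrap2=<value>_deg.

crossed belt: β = asin((r1+r2)/C) = asin(18/88) = 11.8029°
wrap1 = wrap2 = π + 2β = 203.6058°

wrap2=203.61_deg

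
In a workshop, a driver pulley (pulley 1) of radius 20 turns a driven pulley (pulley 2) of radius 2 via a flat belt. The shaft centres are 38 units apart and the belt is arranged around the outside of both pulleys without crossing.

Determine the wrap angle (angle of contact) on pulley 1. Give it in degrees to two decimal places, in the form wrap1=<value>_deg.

wrap1=236.55_deg

open belt: β = asin((r2−r1)/C) = asin(-18/38) = -28.2737°
wrap1 = π − 2β = 236.5474°
wrap2 = π + 2β = 123.4526°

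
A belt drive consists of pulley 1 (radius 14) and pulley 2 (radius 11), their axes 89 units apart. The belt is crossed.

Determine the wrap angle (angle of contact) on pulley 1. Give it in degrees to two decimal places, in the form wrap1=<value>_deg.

crossed belt: β = asin((r1+r2)/C) = asin(25/89) = 16.3139°
wrap1 = wrap2 = π + 2β = 212.6277°

wrap1=212.63_deg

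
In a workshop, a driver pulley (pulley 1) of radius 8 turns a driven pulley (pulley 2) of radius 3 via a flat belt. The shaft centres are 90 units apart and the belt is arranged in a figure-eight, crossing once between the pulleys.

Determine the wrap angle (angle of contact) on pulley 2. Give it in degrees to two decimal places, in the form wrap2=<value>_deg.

wrap2=194.04_deg

crossed belt: β = asin((r1+r2)/C) = asin(11/90) = 7.0204°
wrap1 = wrap2 = π + 2β = 194.0407°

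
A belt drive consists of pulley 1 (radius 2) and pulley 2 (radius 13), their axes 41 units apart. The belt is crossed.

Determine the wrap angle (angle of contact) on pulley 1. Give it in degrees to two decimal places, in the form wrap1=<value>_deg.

crossed belt: β = asin((r1+r2)/C) = asin(15/41) = 21.4601°
wrap1 = wrap2 = π + 2β = 222.9203°

wrap1=222.92_deg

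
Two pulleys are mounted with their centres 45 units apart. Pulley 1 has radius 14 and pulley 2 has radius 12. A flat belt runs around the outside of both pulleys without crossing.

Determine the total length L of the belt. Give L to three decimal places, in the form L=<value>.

L=171.770

open belt: β = asin((r2−r1)/C) = asin(-2/45) = -2.5473°
wrap1 = π − 2β = 185.0946°
wrap2 = π + 2β = 174.9054°
tangent length = C·cosβ = 44.9555
L = r1·wrap1 + r2·wrap2 + 2·C·cosβ = 14·3.2305 + 12·3.0527 + 2·44.9555 = 171.7703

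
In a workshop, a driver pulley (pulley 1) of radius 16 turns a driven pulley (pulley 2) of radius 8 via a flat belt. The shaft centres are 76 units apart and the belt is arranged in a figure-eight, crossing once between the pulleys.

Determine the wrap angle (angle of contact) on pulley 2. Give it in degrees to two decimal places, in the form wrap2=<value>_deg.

wrap2=216.82_deg

crossed belt: β = asin((r1+r2)/C) = asin(24/76) = 18.4085°
wrap1 = wrap2 = π + 2β = 216.8170°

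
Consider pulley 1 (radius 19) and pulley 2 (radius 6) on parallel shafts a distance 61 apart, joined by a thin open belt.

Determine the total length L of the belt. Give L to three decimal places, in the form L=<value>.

open belt: β = asin((r2−r1)/C) = asin(-13/61) = -12.3049°
wrap1 = π − 2β = 204.6099°
wrap2 = π + 2β = 155.3901°
tangent length = C·cosβ = 59.5987
L = r1·wrap1 + r2·wrap2 + 2·C·cosβ = 19·3.5711 + 6·2.7121 + 2·59.5987 = 203.3209

L=203.321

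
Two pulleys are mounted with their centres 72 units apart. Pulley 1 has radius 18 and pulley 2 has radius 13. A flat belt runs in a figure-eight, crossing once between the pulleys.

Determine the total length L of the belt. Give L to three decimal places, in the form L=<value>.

crossed belt: β = asin((r1+r2)/C) = asin(31/72) = 25.5028°
wrap1 = wrap2 = π + 2β = 231.0056°
tangent length = C·cosβ = 64.9846
L = (r1+r2)·wrap + 2·C·cosβ = 31·4.0318 + 2·64.9846 = 254.9553

L=254.955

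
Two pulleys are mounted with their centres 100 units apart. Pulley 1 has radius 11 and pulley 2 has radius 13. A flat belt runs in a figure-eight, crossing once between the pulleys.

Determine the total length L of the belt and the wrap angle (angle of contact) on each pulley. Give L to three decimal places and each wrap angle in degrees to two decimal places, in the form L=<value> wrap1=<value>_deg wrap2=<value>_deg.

L=281.186 wrap1=207.77_deg wrap2=207.77_deg

crossed belt: β = asin((r1+r2)/C) = asin(24/100) = 13.8865°
wrap1 = wrap2 = π + 2β = 207.7731°
tangent length = C·cosβ = 97.0773
L = (r1+r2)·wrap + 2·C·cosβ = 24·3.6263 + 2·97.0773 = 281.1864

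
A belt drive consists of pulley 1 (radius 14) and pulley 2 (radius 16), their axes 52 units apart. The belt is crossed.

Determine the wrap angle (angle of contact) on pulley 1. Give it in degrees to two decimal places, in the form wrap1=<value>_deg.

crossed belt: β = asin((r1+r2)/C) = asin(30/52) = 35.2344°
wrap1 = wrap2 = π + 2β = 250.4688°

wrap1=250.47_deg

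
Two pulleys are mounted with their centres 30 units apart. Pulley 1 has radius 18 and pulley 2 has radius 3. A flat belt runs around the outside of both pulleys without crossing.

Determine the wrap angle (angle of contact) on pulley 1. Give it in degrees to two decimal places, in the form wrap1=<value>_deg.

wrap1=240.00_deg

open belt: β = asin((r2−r1)/C) = asin(-15/30) = -30.0000°
wrap1 = π − 2β = 240.0000°
wrap2 = π + 2β = 120.0000°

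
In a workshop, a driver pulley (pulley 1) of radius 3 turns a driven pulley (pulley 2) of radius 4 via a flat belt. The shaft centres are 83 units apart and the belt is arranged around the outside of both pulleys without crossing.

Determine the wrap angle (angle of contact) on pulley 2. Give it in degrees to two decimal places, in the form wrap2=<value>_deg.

wrap2=181.38_deg

open belt: β = asin((r2−r1)/C) = asin(1/83) = 0.6903°
wrap1 = π − 2β = 178.6193°
wrap2 = π + 2β = 181.3807°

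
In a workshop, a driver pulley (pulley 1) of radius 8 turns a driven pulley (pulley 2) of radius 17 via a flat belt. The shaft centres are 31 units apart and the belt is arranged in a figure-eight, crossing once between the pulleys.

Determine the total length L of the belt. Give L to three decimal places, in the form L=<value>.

L=162.107

crossed belt: β = asin((r1+r2)/C) = asin(25/31) = 53.7507°
wrap1 = wrap2 = π + 2β = 287.5014°
tangent length = C·cosβ = 18.3303
L = (r1+r2)·wrap + 2·C·cosβ = 25·5.0178 + 2·18.3303 = 162.1067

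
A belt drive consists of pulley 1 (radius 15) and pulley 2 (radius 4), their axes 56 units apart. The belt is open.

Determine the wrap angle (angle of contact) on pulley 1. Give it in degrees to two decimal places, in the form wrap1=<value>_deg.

open belt: β = asin((r2−r1)/C) = asin(-11/56) = -11.3282°
wrap1 = π − 2β = 202.6564°
wrap2 = π + 2β = 157.3436°

wrap1=202.66_deg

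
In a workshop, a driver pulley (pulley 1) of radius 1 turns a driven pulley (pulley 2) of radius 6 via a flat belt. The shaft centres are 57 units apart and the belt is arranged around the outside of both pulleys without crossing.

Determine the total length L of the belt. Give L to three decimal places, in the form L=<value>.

L=136.430

open belt: β = asin((r2−r1)/C) = asin(5/57) = 5.0324°
wrap1 = π − 2β = 169.9352°
wrap2 = π + 2β = 190.0648°
tangent length = C·cosβ = 56.7803
L = r1·wrap1 + r2·wrap2 + 2·C·cosβ = 1·2.9659 + 6·3.3173 + 2·56.7803 = 136.4300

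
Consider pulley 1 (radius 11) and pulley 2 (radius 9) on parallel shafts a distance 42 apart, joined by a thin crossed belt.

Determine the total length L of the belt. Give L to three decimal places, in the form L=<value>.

crossed belt: β = asin((r1+r2)/C) = asin(20/42) = 28.4369°
wrap1 = wrap2 = π + 2β = 236.8738°
tangent length = C·cosβ = 36.9324
L = (r1+r2)·wrap + 2·C·cosβ = 20·4.1342 + 2·36.9324 = 156.5493

L=156.549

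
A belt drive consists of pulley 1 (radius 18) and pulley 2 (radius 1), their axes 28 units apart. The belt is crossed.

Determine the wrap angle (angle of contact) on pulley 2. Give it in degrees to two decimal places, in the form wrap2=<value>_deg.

crossed belt: β = asin((r1+r2)/C) = asin(19/28) = 42.7321°
wrap1 = wrap2 = π + 2β = 265.4642°

wrap2=265.46_deg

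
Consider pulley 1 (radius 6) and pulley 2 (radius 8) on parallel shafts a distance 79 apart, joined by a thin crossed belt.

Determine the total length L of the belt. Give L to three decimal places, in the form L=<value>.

L=204.470

crossed belt: β = asin((r1+r2)/C) = asin(14/79) = 10.2076°
wrap1 = wrap2 = π + 2β = 200.4152°
tangent length = C·cosβ = 77.7496
L = (r1+r2)·wrap + 2·C·cosβ = 14·3.4979 + 2·77.7496 = 204.4699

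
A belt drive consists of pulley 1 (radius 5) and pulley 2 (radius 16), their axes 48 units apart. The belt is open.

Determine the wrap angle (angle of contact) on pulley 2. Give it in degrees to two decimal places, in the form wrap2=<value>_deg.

open belt: β = asin((r2−r1)/C) = asin(11/48) = 13.2480°
wrap1 = π − 2β = 153.5040°
wrap2 = π + 2β = 206.4960°

wrap2=206.50_deg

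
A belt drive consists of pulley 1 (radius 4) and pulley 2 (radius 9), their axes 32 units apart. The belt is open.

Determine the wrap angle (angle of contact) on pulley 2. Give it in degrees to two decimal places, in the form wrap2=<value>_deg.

wrap2=197.98_deg

open belt: β = asin((r2−r1)/C) = asin(5/32) = 8.9893°
wrap1 = π − 2β = 162.0214°
wrap2 = π + 2β = 197.9786°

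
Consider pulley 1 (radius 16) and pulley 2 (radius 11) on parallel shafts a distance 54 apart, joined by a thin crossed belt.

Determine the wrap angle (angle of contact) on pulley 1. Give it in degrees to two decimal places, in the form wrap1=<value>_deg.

crossed belt: β = asin((r1+r2)/C) = asin(27/54) = 30.0000°
wrap1 = wrap2 = π + 2β = 240.0000°

wrap1=240.00_deg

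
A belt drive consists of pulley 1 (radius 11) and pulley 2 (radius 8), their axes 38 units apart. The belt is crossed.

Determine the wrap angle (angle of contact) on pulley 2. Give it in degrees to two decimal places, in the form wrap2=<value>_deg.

wrap2=240.00_deg

crossed belt: β = asin((r1+r2)/C) = asin(19/38) = 30.0000°
wrap1 = wrap2 = π + 2β = 240.0000°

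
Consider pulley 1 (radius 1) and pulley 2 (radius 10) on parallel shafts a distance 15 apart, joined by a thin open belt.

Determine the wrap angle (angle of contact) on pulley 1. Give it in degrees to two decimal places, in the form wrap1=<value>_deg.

wrap1=106.26_deg

open belt: β = asin((r2−r1)/C) = asin(9/15) = 36.8699°
wrap1 = π − 2β = 106.2602°
wrap2 = π + 2β = 253.7398°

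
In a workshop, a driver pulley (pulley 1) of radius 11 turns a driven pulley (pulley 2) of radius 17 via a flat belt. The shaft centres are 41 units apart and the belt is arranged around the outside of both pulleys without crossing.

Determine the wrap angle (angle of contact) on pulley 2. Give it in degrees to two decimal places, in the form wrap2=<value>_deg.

open belt: β = asin((r2−r1)/C) = asin(6/41) = 8.4150°
wrap1 = π − 2β = 163.1701°
wrap2 = π + 2β = 196.8299°

wrap2=196.83_deg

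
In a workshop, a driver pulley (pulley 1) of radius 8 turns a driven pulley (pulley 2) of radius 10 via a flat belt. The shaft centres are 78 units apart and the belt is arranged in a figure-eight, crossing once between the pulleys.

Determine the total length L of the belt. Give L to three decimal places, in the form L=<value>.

crossed belt: β = asin((r1+r2)/C) = asin(18/78) = 13.3424°
wrap1 = wrap2 = π + 2β = 206.6847°
tangent length = C·cosβ = 75.8947
L = (r1+r2)·wrap + 2·C·cosβ = 18·3.6073 + 2·75.8947 = 216.7212

L=216.721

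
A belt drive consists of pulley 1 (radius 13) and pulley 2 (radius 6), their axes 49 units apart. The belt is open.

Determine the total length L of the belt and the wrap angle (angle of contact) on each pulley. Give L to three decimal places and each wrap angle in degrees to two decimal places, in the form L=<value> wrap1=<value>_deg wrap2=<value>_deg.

L=158.692 wrap1=196.43_deg wrap2=163.57_deg

open belt: β = asin((r2−r1)/C) = asin(-7/49) = -8.2132°
wrap1 = π − 2β = 196.4264°
wrap2 = π + 2β = 163.5736°
tangent length = C·cosβ = 48.4974
L = r1·wrap1 + r2·wrap2 + 2·C·cosβ = 13·3.4283 + 6·2.8549 + 2·48.4974 = 158.6920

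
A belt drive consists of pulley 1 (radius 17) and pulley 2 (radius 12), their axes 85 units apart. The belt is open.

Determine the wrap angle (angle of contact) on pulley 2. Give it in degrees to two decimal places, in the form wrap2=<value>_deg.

open belt: β = asin((r2−r1)/C) = asin(-5/85) = -3.3723°
wrap1 = π − 2β = 186.7446°
wrap2 = π + 2β = 173.2554°

wrap2=173.26_deg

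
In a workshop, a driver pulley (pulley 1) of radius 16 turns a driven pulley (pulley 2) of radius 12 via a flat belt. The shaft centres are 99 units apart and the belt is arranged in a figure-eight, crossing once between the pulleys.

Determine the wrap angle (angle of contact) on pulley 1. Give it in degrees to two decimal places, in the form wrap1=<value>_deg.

crossed belt: β = asin((r1+r2)/C) = asin(28/99) = 16.4291°
wrap1 = wrap2 = π + 2β = 212.8582°

wrap1=212.86_deg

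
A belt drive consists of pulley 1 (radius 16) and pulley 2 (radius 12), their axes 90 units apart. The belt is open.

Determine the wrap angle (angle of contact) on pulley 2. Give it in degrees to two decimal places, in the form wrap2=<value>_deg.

wrap2=174.91_deg

open belt: β = asin((r2−r1)/C) = asin(-4/90) = -2.5473°
wrap1 = π − 2β = 185.0946°
wrap2 = π + 2β = 174.9054°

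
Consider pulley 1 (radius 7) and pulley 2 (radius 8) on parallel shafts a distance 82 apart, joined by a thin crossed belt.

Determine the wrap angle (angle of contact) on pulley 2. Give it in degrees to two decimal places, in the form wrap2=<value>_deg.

wrap2=201.08_deg

crossed belt: β = asin((r1+r2)/C) = asin(15/82) = 10.5403°
wrap1 = wrap2 = π + 2β = 201.0806°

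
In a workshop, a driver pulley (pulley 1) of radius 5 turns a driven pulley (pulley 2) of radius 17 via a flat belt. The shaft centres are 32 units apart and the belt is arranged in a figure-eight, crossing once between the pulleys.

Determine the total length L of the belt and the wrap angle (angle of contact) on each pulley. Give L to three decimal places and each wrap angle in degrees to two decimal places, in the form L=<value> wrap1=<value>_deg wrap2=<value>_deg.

crossed belt: β = asin((r1+r2)/C) = asin(22/32) = 43.4325°
wrap1 = wrap2 = π + 2β = 266.8651°
tangent length = C·cosβ = 23.2379
L = (r1+r2)·wrap + 2·C·cosβ = 22·4.6577 + 2·23.2379 = 148.9446

L=148.945 wrap1=266.87_deg wrap2=266.87_deg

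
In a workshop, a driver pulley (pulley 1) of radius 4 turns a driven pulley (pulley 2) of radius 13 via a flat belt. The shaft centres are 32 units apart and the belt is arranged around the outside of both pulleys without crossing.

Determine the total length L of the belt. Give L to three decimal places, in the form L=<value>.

L=119.955

open belt: β = asin((r2−r1)/C) = asin(9/32) = 16.3348°
wrap1 = π − 2β = 147.3304°
wrap2 = π + 2β = 212.6696°
tangent length = C·cosβ = 30.7083
L = r1·wrap1 + r2·wrap2 + 2·C·cosβ = 4·2.5714 + 13·3.7118 + 2·30.7083 = 119.9554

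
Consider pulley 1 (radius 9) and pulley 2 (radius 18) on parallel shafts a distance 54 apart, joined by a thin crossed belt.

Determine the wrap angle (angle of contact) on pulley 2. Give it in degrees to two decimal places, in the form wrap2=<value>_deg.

wrap2=240.00_deg

crossed belt: β = asin((r1+r2)/C) = asin(27/54) = 30.0000°
wrap1 = wrap2 = π + 2β = 240.0000°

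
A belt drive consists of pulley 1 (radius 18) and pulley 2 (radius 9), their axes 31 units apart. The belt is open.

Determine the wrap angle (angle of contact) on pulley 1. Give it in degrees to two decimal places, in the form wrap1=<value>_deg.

wrap1=213.75_deg

open belt: β = asin((r2−r1)/C) = asin(-9/31) = -16.8773°
wrap1 = π − 2β = 213.7545°
wrap2 = π + 2β = 146.2455°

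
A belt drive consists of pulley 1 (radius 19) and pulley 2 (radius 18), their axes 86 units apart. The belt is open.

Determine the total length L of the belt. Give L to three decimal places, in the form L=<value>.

open belt: β = asin((r2−r1)/C) = asin(-1/86) = -0.6662°
wrap1 = π − 2β = 181.3325°
wrap2 = π + 2β = 178.6675°
tangent length = C·cosβ = 85.9942
L = r1·wrap1 + r2·wrap2 + 2·C·cosβ = 19·3.1648 + 18·3.1183 + 2·85.9942 = 288.2506

L=288.251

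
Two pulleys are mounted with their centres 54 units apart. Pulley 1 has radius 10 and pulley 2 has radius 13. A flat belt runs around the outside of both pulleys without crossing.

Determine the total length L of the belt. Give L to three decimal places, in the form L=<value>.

L=180.423

open belt: β = asin((r2−r1)/C) = asin(3/54) = 3.1847°
wrap1 = π − 2β = 173.6305°
wrap2 = π + 2β = 186.3695°
tangent length = C·cosβ = 53.9166
L = r1·wrap1 + r2·wrap2 + 2·C·cosβ = 10·3.0304 + 13·3.2528 + 2·53.9166 = 180.4233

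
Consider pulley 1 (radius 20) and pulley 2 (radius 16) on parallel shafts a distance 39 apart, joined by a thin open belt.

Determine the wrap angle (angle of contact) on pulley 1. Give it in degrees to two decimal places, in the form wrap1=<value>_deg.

wrap1=191.77_deg

open belt: β = asin((r2−r1)/C) = asin(-4/39) = -5.8868°
wrap1 = π − 2β = 191.7737°
wrap2 = π + 2β = 168.2263°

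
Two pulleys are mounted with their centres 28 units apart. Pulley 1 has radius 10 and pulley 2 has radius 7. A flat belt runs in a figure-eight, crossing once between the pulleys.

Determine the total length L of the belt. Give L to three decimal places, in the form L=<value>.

L=120.088

crossed belt: β = asin((r1+r2)/C) = asin(17/28) = 37.3832°
wrap1 = wrap2 = π + 2β = 254.7664°
tangent length = C·cosβ = 22.2486
L = (r1+r2)·wrap + 2·C·cosβ = 17·4.4465 + 2·22.2486 = 120.0879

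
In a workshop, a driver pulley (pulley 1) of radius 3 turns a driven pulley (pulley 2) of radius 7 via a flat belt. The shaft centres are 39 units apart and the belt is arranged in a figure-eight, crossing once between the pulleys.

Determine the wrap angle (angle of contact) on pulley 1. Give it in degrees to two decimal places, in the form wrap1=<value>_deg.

wrap1=209.71_deg

crossed belt: β = asin((r1+r2)/C) = asin(10/39) = 14.8572°
wrap1 = wrap2 = π + 2β = 209.7143°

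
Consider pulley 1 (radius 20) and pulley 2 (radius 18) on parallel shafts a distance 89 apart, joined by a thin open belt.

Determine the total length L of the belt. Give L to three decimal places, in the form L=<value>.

open belt: β = asin((r2−r1)/C) = asin(-2/89) = -1.2877°
wrap1 = π − 2β = 182.5753°
wrap2 = π + 2β = 177.4247°
tangent length = C·cosβ = 88.9775
L = r1·wrap1 + r2·wrap2 + 2·C·cosβ = 20·3.1865 + 18·3.0966 + 2·88.9775 = 297.4255

L=297.425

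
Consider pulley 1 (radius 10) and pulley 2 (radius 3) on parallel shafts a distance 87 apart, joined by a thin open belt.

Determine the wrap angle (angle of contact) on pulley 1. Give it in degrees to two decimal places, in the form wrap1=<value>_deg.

open belt: β = asin((r2−r1)/C) = asin(-7/87) = -4.6150°
wrap1 = π − 2β = 189.2300°
wrap2 = π + 2β = 170.7700°

wrap1=189.23_deg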